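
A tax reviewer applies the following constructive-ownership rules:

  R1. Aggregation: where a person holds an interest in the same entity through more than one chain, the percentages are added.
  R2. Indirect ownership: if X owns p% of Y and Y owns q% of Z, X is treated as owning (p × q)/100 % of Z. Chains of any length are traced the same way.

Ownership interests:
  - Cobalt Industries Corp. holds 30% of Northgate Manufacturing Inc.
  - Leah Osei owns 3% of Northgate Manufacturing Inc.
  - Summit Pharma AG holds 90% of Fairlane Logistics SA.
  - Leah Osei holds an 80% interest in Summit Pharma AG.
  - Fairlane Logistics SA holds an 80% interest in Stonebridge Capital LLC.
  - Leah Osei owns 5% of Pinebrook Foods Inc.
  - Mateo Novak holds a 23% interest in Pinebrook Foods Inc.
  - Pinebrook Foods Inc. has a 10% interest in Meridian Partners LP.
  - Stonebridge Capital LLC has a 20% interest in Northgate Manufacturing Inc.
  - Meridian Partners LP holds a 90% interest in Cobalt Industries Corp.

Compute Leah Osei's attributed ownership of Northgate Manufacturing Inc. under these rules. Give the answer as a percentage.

14.655%

Chain via Pinebrook Foods Inc. → Meridian Partners LP → Cobalt Industries Corp. (R2): 5% × 10% × 90% × 30% = 0.135% of Northgate Manufacturing Inc.
Chain via Summit Pharma AG → Fairlane Logistics SA → Stonebridge Capital LLC (R2): 80% × 90% × 80% × 20% = 11.52% of Northgate Manufacturing Inc.
Direct interest in Northgate Manufacturing Inc: 3%.
Aggregating (R1): 0.135% + 11.52% + 3% = 14.655%.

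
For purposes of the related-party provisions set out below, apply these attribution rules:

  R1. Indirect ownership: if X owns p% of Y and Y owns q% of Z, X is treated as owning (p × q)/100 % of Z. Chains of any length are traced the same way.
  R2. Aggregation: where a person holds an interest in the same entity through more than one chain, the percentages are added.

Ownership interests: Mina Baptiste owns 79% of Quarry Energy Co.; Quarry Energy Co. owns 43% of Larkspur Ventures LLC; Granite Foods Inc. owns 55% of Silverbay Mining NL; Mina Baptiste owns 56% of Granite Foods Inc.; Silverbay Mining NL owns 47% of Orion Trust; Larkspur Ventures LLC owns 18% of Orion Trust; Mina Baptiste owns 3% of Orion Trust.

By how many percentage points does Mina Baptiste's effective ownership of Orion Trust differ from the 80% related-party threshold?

Chain via Quarry Energy Co. → Larkspur Ventures LLC (R1): 79% × 43% × 18% = 6.1146% of Orion Trust.
Chain via Granite Foods Inc. → Silverbay Mining NL (R1): 56% × 55% × 47% = 14.476% of Orion Trust.
Direct interest in Orion Trust: 3%.
Aggregating (R2): 6.1146% + 14.476% + 3% = 23.5906%.
23.5906% falls short of the 80% threshold by 56.4094 percentage points.

56.4094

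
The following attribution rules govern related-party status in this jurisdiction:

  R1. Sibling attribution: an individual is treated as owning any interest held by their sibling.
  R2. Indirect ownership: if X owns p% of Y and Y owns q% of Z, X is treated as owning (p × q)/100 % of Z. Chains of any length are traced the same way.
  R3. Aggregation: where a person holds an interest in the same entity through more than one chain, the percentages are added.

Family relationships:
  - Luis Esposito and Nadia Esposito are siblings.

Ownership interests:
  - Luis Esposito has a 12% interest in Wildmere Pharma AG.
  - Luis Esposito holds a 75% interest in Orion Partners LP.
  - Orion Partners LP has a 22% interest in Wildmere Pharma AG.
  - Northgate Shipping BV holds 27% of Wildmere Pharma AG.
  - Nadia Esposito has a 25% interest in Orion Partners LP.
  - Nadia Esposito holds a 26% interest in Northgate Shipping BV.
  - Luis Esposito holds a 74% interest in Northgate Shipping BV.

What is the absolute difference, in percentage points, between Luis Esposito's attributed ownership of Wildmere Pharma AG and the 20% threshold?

41

By sibling attribution (R1), Luis Esposito is treated as also owning Nadia Esposito's interest in Northgate Shipping BV, giving 74% + 26% = 100%.
By sibling attribution (R1), Luis Esposito is treated as also owning Nadia Esposito's interest in Orion Partners LP, giving 75% + 25% = 100%.
Chain via Northgate Shipping BV (R2): 100% × 27% = 27% of Wildmere Pharma AG.
Chain via Orion Partners LP (R2): 100% × 22% = 22% of Wildmere Pharma AG.
Direct interest in Wildmere Pharma AG: 12%.
Aggregating (R3): 27% + 22% + 12% = 61%.
61% exceeds the 20% threshold by 41 percentage points.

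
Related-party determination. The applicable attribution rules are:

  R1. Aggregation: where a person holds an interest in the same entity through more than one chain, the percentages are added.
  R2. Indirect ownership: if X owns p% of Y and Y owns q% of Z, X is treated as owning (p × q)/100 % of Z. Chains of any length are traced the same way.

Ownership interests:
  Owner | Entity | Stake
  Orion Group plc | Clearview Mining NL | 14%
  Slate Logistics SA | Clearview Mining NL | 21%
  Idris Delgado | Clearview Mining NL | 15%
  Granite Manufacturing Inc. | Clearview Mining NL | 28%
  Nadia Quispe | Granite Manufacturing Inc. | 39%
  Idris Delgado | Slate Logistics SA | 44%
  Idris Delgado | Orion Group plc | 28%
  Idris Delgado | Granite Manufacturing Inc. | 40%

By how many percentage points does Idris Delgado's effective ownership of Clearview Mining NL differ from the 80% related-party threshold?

Chain via Slate Logistics SA (R2): 44% × 21% = 9.24% of Clearview Mining NL.
Chain via Orion Group plc (R2): 28% × 14% = 3.92% of Clearview Mining NL.
Chain via Granite Manufacturing Inc. (R2): 40% × 28% = 11.2% of Clearview Mining NL.
Direct interest in Clearview Mining NL: 15%.
Aggregating (R1): 9.24% + 3.92% + 11.2% + 15% = 39.36%.
39.36% falls short of the 80% threshold by 40.64 percentage points.

40.64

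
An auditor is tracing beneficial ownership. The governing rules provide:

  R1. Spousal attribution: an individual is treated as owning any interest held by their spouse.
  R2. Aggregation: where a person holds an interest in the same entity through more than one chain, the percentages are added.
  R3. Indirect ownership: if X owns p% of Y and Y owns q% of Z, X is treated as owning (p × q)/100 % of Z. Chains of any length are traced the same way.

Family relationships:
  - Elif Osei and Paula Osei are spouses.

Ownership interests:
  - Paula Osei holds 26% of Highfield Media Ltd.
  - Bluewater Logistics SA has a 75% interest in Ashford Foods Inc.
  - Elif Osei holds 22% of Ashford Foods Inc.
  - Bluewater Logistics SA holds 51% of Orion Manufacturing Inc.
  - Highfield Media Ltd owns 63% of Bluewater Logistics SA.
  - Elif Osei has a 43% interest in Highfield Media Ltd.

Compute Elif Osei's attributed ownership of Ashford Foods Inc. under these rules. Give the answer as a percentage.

By spousal attribution (R1), Elif Osei is treated as also owning Paula Osei's interest in Highfield Media Ltd, giving 43% + 26% = 69%.
Chain via Highfield Media Ltd → Bluewater Logistics SA (R3): 69% × 63% × 75% = 32.6025% of Ashford Foods Inc.
Direct interest in Ashford Foods Inc: 22%.
Aggregating (R2): 32.6025% + 22% = 54.6025%.

54.6025%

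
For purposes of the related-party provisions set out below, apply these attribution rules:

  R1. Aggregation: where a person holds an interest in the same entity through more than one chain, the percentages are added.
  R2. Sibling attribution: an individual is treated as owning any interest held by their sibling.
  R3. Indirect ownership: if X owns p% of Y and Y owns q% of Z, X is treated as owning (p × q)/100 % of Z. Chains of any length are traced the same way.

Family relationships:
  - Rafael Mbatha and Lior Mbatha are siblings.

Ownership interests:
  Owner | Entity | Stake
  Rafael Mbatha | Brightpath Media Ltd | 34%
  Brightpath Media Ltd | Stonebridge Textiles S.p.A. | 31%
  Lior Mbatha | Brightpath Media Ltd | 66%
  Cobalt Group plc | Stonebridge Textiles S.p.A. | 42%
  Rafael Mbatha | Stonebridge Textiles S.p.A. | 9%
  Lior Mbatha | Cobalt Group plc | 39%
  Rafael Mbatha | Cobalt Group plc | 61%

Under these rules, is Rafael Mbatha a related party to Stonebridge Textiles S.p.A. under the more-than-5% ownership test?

By sibling attribution (R2), Rafael Mbatha is treated as also owning Lior Mbatha's interest in Brightpath Media Ltd, giving 34% + 66% = 100%.
By sibling attribution (R2), Rafael Mbatha is treated as also owning Lior Mbatha's interest in Cobalt Group plc, giving 61% + 39% = 100%.
Chain via Brightpath Media Ltd (R3): 100% × 31% = 31% of Stonebridge Textiles S.p.A.
Chain via Cobalt Group plc (R3): 100% × 42% = 42% of Stonebridge Textiles S.p.A.
Direct interest in Stonebridge Textiles S.p.A: 9%.
Aggregating (R1): 31% + 42% + 9% = 82%.
82% exceeds the 5% threshold, so Rafael is a related party to Stonebridge Textiles S.p.A.

Yes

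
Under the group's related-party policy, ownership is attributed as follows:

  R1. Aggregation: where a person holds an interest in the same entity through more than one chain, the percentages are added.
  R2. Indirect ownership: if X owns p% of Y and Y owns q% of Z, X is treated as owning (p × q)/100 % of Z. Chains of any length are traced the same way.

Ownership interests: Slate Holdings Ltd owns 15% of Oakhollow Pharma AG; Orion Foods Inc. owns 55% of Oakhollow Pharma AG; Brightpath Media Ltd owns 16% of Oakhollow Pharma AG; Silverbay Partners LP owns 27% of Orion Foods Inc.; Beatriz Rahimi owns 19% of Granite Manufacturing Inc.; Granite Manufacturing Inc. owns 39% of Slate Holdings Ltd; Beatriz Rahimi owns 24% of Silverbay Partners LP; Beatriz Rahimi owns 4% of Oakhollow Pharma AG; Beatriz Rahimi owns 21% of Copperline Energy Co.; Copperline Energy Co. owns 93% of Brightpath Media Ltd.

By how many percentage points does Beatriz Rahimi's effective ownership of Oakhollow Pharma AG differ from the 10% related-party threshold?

Chain via Silverbay Partners LP → Orion Foods Inc. (R2): 24% × 27% × 55% = 3.564% of Oakhollow Pharma AG.
Chain via Granite Manufacturing Inc. → Slate Holdings Ltd (R2): 19% × 39% × 15% = 1.1115% of Oakhollow Pharma AG.
Chain via Copperline Energy Co. → Brightpath Media Ltd (R2): 21% × 93% × 16% = 3.1248% of Oakhollow Pharma AG.
Direct interest in Oakhollow Pharma AG: 4%.
Aggregating (R1): 3.564% + 1.1115% + 3.1248% + 4% = 11.8003%.
11.8003% exceeds the 10% threshold by 1.8003 percentage points.

1.8003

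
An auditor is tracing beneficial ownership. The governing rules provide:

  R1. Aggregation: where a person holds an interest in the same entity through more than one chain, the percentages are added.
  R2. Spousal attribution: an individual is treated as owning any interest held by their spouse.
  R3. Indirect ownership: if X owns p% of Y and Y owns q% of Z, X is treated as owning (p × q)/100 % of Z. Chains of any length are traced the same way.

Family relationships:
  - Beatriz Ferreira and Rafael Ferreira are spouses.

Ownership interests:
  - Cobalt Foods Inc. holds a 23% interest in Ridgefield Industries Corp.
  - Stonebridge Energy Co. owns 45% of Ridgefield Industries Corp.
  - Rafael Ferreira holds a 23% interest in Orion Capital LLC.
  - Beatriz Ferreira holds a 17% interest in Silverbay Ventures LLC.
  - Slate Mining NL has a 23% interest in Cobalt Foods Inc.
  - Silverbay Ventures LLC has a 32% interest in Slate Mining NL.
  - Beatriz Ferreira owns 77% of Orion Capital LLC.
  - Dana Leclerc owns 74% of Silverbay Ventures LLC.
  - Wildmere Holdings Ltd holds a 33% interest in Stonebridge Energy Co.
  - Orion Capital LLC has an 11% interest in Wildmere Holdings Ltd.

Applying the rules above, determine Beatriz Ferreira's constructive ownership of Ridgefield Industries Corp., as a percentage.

1.921276%

By spousal attribution (R2), Beatriz Ferreira is treated as also owning Rafael Ferreira's interest in Orion Capital LLC, giving 77% + 23% = 100%.
Chain via Silverbay Ventures LLC → Slate Mining NL → Cobalt Foods Inc. (R3): 17% × 32% × 23% × 23% = 0.287776% of Ridgefield Industries Corp.
Chain via Orion Capital LLC → Wildmere Holdings Ltd → Stonebridge Energy Co. (R3): 100% × 11% × 33% × 45% = 1.6335% of Ridgefield Industries Corp.
Aggregating (R1): 0.287776% + 1.6335% = 1.921276%.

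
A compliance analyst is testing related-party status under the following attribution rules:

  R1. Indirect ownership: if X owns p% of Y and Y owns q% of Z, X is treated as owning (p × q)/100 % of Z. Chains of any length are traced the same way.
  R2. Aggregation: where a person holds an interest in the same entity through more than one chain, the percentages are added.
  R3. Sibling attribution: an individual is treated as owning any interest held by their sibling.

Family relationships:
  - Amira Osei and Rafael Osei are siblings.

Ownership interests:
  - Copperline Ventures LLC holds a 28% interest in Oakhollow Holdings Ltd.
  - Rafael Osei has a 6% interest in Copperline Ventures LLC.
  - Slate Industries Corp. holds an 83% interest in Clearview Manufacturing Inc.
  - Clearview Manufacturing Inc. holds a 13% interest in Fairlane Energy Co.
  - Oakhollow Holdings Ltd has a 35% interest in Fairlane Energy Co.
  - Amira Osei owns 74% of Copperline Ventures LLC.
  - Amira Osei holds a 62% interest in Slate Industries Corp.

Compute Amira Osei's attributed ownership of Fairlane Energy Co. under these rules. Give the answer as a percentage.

By sibling attribution (R3), Amira Osei is treated as also owning Rafael Osei's interest in Copperline Ventures LLC, giving 74% + 6% = 80%.
Chain via Copperline Ventures LLC → Oakhollow Holdings Ltd (R1): 80% × 28% × 35% = 7.84% of Fairlane Energy Co.
Chain via Slate Industries Corp. → Clearview Manufacturing Inc. (R1): 62% × 83% × 13% = 6.6898% of Fairlane Energy Co.
Aggregating (R2): 7.84% + 6.6898% = 14.5298%.

14.5298%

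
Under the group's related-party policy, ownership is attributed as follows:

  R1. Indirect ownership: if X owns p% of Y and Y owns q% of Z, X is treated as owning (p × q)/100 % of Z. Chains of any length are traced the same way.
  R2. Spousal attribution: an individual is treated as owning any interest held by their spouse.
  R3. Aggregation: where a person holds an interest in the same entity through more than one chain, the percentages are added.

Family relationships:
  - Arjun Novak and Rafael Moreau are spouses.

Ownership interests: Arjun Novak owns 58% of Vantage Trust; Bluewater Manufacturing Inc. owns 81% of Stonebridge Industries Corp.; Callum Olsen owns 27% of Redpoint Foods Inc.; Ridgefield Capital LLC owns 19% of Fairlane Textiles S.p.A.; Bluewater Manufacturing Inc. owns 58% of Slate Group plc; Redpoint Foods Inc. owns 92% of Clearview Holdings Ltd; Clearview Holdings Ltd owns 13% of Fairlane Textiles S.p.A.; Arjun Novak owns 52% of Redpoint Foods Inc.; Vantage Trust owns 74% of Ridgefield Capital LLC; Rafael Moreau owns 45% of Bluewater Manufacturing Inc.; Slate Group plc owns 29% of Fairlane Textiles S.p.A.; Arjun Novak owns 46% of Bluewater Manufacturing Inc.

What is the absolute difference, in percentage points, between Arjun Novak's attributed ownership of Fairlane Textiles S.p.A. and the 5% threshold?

24.6802

By spousal attribution (R2), Arjun Novak is treated as also owning Rafael Moreau's interest in Bluewater Manufacturing Inc, giving 46% + 45% = 91%.
Chain via Redpoint Foods Inc. → Clearview Holdings Ltd (R1): 52% × 92% × 13% = 6.2192% of Fairlane Textiles S.p.A.
Chain via Bluewater Manufacturing Inc. → Slate Group plc (R1): 91% × 58% × 29% = 15.3062% of Fairlane Textiles S.p.A.
Chain via Vantage Trust → Ridgefield Capital LLC (R1): 58% × 74% × 19% = 8.1548% of Fairlane Textiles S.p.A.
Aggregating (R3): 6.2192% + 15.3062% + 8.1548% = 29.6802%.
29.6802% exceeds the 5% threshold by 24.6802 percentage points.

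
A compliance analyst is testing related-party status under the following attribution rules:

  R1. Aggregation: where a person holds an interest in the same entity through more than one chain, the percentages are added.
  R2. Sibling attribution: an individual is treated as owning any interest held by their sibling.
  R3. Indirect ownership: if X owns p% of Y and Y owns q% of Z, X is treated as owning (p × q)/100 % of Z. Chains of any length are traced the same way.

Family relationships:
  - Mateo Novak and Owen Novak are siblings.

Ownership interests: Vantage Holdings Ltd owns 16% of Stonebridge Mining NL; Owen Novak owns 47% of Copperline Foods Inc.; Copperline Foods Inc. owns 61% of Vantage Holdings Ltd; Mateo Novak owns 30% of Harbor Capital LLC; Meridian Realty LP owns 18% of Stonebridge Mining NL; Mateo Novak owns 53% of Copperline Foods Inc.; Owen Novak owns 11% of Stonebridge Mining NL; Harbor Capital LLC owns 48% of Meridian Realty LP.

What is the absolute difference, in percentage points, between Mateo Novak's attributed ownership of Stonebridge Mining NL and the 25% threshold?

1.648

By sibling attribution (R2), Mateo Novak is treated as also owning Owen Novak's interest in Copperline Foods Inc, giving 53% + 47% = 100%.
By sibling attribution (R2), Mateo Novak is treated as owning Owen Novak's 11% interest in Stonebridge Mining NL.
Chain via Copperline Foods Inc. → Vantage Holdings Ltd (R3): 100% × 61% × 16% = 9.76% of Stonebridge Mining NL.
Chain via Harbor Capital LLC → Meridian Realty LP (R3): 30% × 48% × 18% = 2.592% of Stonebridge Mining NL.
Direct interest in Stonebridge Mining NL: 11%.
Aggregating (R1): 9.76% + 2.592% + 11% = 23.352%.
23.352% falls short of the 25% threshold by 1.648 percentage points.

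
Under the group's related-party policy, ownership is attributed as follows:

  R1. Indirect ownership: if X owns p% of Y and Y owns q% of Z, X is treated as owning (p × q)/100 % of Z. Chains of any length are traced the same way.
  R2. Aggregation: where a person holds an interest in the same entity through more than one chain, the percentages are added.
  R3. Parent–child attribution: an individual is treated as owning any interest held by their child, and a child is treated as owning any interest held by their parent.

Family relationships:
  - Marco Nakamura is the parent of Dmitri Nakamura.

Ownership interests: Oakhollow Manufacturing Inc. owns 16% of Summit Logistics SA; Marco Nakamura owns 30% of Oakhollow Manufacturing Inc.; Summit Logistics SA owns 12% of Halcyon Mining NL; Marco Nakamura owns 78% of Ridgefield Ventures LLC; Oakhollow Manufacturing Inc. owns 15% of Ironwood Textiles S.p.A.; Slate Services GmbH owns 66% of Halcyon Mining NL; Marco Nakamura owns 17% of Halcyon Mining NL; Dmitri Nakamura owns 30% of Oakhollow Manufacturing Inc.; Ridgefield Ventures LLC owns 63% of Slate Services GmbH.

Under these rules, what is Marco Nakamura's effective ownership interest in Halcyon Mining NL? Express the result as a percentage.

By parent–child attribution (R3), Marco Nakamura is treated as also owning Dmitri Nakamura's interest in Oakhollow Manufacturing Inc, giving 30% + 30% = 60%.
Chain via Ridgefield Ventures LLC → Slate Services GmbH (R1): 78% × 63% × 66% = 32.4324% of Halcyon Mining NL.
Chain via Oakhollow Manufacturing Inc. → Summit Logistics SA (R1): 60% × 16% × 12% = 1.152% of Halcyon Mining NL.
Direct interest in Halcyon Mining NL: 17%.
Aggregating (R2): 32.4324% + 1.152% + 17% = 50.5844%.

50.5844%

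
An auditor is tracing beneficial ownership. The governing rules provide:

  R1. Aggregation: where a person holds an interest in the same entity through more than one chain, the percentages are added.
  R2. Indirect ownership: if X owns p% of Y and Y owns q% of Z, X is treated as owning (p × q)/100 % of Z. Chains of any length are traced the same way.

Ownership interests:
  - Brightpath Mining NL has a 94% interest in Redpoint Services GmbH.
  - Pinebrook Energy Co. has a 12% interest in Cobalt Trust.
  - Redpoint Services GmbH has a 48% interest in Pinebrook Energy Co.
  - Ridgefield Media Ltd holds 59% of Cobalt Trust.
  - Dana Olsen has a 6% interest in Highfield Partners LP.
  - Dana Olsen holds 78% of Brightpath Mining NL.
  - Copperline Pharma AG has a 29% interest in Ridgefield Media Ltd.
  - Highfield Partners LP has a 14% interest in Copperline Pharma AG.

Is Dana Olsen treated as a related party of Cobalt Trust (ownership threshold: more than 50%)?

No

Chain via Brightpath Mining NL → Redpoint Services GmbH → Pinebrook Energy Co. (R2): 78% × 94% × 48% × 12% = 4.223232% of Cobalt Trust.
Chain via Highfield Partners LP → Copperline Pharma AG → Ridgefield Media Ltd (R2): 6% × 14% × 29% × 59% = 0.143724% of Cobalt Trust.
Aggregating (R1): 4.223232% + 0.143724% = 4.366956%.
4.366956% does not exceed the 50% threshold, so Dana is not a related party to Cobalt Trust.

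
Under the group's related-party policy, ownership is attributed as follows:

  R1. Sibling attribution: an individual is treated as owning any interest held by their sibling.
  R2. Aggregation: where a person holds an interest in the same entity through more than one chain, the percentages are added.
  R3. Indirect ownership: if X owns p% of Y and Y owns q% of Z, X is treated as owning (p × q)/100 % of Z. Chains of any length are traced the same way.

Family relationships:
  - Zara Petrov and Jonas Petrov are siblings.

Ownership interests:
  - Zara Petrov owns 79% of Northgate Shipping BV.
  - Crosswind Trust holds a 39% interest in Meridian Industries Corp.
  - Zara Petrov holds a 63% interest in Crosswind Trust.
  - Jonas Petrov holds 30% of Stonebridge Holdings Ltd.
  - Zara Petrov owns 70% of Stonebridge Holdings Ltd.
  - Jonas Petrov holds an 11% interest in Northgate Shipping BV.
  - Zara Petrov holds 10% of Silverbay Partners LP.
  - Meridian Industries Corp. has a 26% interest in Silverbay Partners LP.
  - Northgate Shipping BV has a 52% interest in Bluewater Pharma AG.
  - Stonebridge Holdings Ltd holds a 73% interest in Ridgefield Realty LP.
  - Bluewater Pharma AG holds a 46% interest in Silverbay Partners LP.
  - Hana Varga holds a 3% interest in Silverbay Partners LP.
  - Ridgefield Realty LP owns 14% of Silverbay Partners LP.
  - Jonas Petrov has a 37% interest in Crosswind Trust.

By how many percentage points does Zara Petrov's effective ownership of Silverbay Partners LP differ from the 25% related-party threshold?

26.888

By sibling attribution (R1), Zara Petrov is treated as also owning Jonas Petrov's interest in Crosswind Trust, giving 63% + 37% = 100%.
By sibling attribution (R1), Zara Petrov is treated as also owning Jonas Petrov's interest in Stonebridge Holdings Ltd, giving 70% + 30% = 100%.
By sibling attribution (R1), Zara Petrov is treated as also owning Jonas Petrov's interest in Northgate Shipping BV, giving 79% + 11% = 90%.
Chain via Crosswind Trust → Meridian Industries Corp. (R3): 100% × 39% × 26% = 10.14% of Silverbay Partners LP.
Chain via Stonebridge Holdings Ltd → Ridgefield Realty LP (R3): 100% × 73% × 14% = 10.22% of Silverbay Partners LP.
Chain via Northgate Shipping BV → Bluewater Pharma AG (R3): 90% × 52% × 46% = 21.528% of Silverbay Partners LP.
Direct interest in Silverbay Partners LP: 10%.
Aggregating (R2): 10.14% + 10.22% + 21.528% + 10% = 51.888%.
51.888% exceeds the 25% threshold by 26.888 percentage points.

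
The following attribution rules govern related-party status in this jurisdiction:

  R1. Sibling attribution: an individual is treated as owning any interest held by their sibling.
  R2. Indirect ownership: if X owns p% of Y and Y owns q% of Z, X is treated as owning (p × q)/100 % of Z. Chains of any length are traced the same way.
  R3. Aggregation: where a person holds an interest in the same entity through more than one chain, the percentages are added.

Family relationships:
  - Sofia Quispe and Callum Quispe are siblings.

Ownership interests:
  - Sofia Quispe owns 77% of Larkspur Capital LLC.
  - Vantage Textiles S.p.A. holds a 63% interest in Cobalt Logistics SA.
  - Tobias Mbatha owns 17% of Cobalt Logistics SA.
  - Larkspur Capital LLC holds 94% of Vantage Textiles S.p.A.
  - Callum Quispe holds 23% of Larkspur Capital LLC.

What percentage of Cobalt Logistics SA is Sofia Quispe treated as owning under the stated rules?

59.22%

By sibling attribution (R1), Sofia Quispe is treated as also owning Callum Quispe's interest in Larkspur Capital LLC, giving 77% + 23% = 100%.
Chain via Larkspur Capital LLC → Vantage Textiles S.p.A. (R2): 100% × 94% × 63% = 59.22% of Cobalt Logistics SA.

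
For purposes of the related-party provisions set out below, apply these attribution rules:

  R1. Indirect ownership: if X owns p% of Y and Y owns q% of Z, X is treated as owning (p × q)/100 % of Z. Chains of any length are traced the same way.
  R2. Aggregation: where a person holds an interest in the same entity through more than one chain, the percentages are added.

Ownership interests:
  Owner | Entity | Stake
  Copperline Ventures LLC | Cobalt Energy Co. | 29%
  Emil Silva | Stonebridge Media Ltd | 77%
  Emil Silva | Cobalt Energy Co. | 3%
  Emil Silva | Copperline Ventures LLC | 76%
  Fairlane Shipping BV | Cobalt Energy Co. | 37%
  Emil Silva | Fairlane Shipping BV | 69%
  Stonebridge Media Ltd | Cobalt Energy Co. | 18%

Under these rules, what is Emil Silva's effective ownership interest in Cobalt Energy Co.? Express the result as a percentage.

Chain via Copperline Ventures LLC (R1): 76% × 29% = 22.04% of Cobalt Energy Co.
Chain via Fairlane Shipping BV (R1): 69% × 37% = 25.53% of Cobalt Energy Co.
Chain via Stonebridge Media Ltd (R1): 77% × 18% = 13.86% of Cobalt Energy Co.
Direct interest in Cobalt Energy Co: 3%.
Aggregating (R2): 22.04% + 25.53% + 13.86% + 3% = 64.43%.

64.43%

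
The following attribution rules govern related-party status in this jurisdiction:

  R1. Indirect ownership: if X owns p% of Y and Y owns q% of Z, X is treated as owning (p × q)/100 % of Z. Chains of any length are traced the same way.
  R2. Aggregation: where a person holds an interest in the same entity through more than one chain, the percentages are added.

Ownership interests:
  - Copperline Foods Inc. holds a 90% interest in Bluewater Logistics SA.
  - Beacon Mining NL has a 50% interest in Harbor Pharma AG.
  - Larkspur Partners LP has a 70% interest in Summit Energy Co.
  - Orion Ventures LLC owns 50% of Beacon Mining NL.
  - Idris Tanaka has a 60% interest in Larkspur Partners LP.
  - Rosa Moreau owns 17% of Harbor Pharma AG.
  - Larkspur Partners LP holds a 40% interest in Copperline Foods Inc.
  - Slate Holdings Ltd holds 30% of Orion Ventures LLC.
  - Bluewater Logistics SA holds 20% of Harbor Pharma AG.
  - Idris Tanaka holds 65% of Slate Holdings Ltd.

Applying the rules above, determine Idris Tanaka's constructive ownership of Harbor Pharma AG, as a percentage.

9.195%

Chain via Slate Holdings Ltd → Orion Ventures LLC → Beacon Mining NL (R1): 65% × 30% × 50% × 50% = 4.875% of Harbor Pharma AG.
Chain via Larkspur Partners LP → Copperline Foods Inc. → Bluewater Logistics SA (R1): 60% × 40% × 90% × 20% = 4.32% of Harbor Pharma AG.
Aggregating (R2): 4.875% + 4.32% = 9.195%.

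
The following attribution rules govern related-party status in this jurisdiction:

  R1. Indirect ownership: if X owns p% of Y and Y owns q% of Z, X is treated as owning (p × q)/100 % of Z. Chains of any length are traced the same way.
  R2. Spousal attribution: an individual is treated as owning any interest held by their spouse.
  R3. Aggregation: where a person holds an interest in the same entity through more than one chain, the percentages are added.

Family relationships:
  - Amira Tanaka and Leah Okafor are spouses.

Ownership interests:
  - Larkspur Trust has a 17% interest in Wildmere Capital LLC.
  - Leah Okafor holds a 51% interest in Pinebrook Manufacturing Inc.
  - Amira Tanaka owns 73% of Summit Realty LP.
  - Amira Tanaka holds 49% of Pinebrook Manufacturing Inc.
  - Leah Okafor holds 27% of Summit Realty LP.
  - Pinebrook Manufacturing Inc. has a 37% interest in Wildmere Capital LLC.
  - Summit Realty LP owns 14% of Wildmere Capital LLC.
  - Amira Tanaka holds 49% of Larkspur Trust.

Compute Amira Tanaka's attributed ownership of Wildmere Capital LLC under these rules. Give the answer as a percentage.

59.33%

By spousal attribution (R2), Amira Tanaka is treated as also owning Leah Okafor's interest in Pinebrook Manufacturing Inc, giving 49% + 51% = 100%.
By spousal attribution (R2), Amira Tanaka is treated as also owning Leah Okafor's interest in Summit Realty LP, giving 73% + 27% = 100%.
Chain via Pinebrook Manufacturing Inc. (R1): 100% × 37% = 37% of Wildmere Capital LLC.
Chain via Summit Realty LP (R1): 100% × 14% = 14% of Wildmere Capital LLC.
Chain via Larkspur Trust (R1): 49% × 17% = 8.33% of Wildmere Capital LLC.
Aggregating (R3): 37% + 14% + 8.33% = 59.33%.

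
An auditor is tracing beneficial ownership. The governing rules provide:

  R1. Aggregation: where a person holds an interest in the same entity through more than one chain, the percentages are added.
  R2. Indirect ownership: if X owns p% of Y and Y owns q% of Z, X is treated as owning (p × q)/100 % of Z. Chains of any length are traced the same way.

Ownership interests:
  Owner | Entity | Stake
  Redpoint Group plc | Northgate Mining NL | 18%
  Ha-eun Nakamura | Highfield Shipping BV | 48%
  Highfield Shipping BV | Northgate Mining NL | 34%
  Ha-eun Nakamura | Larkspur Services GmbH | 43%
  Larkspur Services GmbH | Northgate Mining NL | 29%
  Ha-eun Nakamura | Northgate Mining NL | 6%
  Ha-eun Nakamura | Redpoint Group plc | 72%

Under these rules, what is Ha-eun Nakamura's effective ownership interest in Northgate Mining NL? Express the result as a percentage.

Chain via Highfield Shipping BV (R2): 48% × 34% = 16.32% of Northgate Mining NL.
Chain via Larkspur Services GmbH (R2): 43% × 29% = 12.47% of Northgate Mining NL.
Chain via Redpoint Group plc (R2): 72% × 18% = 12.96% of Northgate Mining NL.
Direct interest in Northgate Mining NL: 6%.
Aggregating (R1): 16.32% + 12.47% + 12.96% + 6% = 47.75%.

47.75%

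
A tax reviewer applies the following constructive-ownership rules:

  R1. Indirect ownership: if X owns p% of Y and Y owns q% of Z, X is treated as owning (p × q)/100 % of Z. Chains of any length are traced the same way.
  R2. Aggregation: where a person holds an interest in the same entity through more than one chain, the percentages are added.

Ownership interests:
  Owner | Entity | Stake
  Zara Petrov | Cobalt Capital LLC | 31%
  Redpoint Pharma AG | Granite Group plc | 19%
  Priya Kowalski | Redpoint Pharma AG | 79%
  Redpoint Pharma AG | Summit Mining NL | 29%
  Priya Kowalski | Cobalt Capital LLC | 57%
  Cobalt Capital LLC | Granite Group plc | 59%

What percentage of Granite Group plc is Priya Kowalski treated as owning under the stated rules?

48.64%

Chain via Redpoint Pharma AG (R1): 79% × 19% = 15.01% of Granite Group plc.
Chain via Cobalt Capital LLC (R1): 57% × 59% = 33.63% of Granite Group plc.
Aggregating (R2): 15.01% + 33.63% = 48.64%.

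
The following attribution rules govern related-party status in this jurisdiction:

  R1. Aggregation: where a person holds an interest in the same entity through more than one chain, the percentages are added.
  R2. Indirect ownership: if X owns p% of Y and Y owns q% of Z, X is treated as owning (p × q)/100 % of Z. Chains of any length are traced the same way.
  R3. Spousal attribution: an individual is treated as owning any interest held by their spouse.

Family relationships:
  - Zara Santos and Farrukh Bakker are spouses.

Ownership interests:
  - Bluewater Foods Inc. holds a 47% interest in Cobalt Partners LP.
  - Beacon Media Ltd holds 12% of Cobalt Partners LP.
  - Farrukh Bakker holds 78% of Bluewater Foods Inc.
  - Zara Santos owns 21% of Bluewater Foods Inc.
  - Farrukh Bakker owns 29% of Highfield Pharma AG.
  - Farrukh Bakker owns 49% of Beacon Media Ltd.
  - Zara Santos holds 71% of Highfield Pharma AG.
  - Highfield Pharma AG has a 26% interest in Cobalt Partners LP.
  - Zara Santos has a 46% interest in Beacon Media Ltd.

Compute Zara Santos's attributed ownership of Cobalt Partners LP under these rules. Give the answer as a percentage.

By spousal attribution (R3), Zara Santos is treated as also owning Farrukh Bakker's interest in Bluewater Foods Inc, giving 21% + 78% = 99%.
By spousal attribution (R3), Zara Santos is treated as also owning Farrukh Bakker's interest in Beacon Media Ltd, giving 46% + 49% = 95%.
By spousal attribution (R3), Zara Santos is treated as also owning Farrukh Bakker's interest in Highfield Pharma AG, giving 71% + 29% = 100%.
Chain via Bluewater Foods Inc. (R2): 99% × 47% = 46.53% of Cobalt Partners LP.
Chain via Beacon Media Ltd (R2): 95% × 12% = 11.4% of Cobalt Partners LP.
Chain via Highfield Pharma AG (R2): 100% × 26% = 26% of Cobalt Partners LP.
Aggregating (R1): 46.53% + 11.4% + 26% = 83.93%.

83.93%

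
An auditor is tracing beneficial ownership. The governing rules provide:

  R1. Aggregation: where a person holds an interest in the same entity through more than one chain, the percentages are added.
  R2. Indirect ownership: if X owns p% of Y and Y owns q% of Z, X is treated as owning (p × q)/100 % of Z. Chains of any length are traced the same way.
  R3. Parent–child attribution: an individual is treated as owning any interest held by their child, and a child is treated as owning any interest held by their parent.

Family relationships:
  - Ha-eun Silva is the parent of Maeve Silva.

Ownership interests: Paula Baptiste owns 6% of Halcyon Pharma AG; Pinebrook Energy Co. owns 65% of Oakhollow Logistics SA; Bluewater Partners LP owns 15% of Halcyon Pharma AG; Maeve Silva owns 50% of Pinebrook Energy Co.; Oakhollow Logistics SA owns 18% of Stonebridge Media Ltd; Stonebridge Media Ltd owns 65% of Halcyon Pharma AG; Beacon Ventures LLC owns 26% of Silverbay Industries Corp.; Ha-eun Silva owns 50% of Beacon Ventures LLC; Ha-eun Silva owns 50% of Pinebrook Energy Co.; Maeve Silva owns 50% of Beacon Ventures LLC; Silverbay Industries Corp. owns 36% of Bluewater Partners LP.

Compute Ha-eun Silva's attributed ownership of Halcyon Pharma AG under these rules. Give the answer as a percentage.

By parent–child attribution (R3), Ha-eun Silva is treated as also owning Maeve Silva's interest in Beacon Ventures LLC, giving 50% + 50% = 100%.
By parent–child attribution (R3), Ha-eun Silva is treated as also owning Maeve Silva's interest in Pinebrook Energy Co, giving 50% + 50% = 100%.
Chain via Beacon Ventures LLC → Silverbay Industries Corp. → Bluewater Partners LP (R2): 100% × 26% × 36% × 15% = 1.404% of Halcyon Pharma AG.
Chain via Pinebrook Energy Co. → Oakhollow Logistics SA → Stonebridge Media Ltd (R2): 100% × 65% × 18% × 65% = 7.605% of Halcyon Pharma AG.
Aggregating (R1): 1.404% + 7.605% = 9.009%.

9.009%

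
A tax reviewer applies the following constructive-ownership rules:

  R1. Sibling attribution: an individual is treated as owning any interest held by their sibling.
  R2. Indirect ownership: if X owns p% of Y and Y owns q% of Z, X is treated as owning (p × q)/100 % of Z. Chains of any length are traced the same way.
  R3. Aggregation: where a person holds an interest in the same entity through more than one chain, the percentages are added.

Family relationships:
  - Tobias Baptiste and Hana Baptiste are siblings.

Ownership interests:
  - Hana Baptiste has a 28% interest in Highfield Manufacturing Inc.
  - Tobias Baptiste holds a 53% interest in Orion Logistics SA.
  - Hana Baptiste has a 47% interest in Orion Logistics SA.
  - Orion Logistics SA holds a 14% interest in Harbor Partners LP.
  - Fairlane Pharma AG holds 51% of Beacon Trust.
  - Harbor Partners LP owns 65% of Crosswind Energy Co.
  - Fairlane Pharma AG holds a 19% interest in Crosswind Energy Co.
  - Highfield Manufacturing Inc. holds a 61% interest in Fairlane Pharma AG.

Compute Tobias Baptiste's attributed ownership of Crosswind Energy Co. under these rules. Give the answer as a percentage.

By sibling attribution (R1), Tobias Baptiste is treated as also owning Hana Baptiste's interest in Orion Logistics SA, giving 53% + 47% = 100%.
By sibling attribution (R1), Tobias Baptiste is treated as owning Hana Baptiste's 28% interest in Highfield Manufacturing Inc.
Chain via Orion Logistics SA → Harbor Partners LP (R2): 100% × 14% × 65% = 9.1% of Crosswind Energy Co.
Chain via Highfield Manufacturing Inc. → Fairlane Pharma AG (R2): 28% × 61% × 19% = 3.2452% of Crosswind Energy Co.
Aggregating (R3): 9.1% + 3.2452% = 12.3452%.

12.3452%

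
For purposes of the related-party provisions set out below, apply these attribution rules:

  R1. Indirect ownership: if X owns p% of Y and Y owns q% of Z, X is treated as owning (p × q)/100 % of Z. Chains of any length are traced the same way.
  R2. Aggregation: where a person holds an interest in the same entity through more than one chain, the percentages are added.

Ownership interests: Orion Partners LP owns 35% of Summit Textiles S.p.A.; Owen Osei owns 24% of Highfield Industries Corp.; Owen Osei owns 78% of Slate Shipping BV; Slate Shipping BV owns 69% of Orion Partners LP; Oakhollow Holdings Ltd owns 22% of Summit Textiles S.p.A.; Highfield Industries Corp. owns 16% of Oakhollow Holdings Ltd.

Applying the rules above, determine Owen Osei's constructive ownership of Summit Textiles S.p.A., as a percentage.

19.6818%

Chain via Slate Shipping BV → Orion Partners LP (R1): 78% × 69% × 35% = 18.837% of Summit Textiles S.p.A.
Chain via Highfield Industries Corp. → Oakhollow Holdings Ltd (R1): 24% × 16% × 22% = 0.8448% of Summit Textiles S.p.A.
Aggregating (R2): 18.837% + 0.8448% = 19.6818%.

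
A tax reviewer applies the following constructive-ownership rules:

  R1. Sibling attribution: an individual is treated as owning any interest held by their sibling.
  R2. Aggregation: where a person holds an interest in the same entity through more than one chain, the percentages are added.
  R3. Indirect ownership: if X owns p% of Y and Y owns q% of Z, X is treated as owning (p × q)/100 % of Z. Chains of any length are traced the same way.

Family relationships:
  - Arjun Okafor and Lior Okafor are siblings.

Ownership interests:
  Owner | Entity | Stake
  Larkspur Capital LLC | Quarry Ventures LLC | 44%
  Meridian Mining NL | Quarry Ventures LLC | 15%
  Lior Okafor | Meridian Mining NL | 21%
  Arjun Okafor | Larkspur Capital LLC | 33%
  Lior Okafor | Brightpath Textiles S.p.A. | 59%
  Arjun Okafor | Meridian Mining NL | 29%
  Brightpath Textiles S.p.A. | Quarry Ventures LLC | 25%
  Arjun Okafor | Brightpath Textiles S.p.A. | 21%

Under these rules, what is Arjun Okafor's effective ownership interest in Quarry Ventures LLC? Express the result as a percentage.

By sibling attribution (R1), Arjun Okafor is treated as also owning Lior Okafor's interest in Meridian Mining NL, giving 29% + 21% = 50%.
By sibling attribution (R1), Arjun Okafor is treated as also owning Lior Okafor's interest in Brightpath Textiles S.p.A, giving 21% + 59% = 80%.
Chain via Meridian Mining NL (R3): 50% × 15% = 7.5% of Quarry Ventures LLC.
Chain via Brightpath Textiles S.p.A. (R3): 80% × 25% = 20% of Quarry Ventures LLC.
Chain via Larkspur Capital LLC (R3): 33% × 44% = 14.52% of Quarry Ventures LLC.
Aggregating (R2): 7.5% + 20% + 14.52% = 42.02%.

42.02%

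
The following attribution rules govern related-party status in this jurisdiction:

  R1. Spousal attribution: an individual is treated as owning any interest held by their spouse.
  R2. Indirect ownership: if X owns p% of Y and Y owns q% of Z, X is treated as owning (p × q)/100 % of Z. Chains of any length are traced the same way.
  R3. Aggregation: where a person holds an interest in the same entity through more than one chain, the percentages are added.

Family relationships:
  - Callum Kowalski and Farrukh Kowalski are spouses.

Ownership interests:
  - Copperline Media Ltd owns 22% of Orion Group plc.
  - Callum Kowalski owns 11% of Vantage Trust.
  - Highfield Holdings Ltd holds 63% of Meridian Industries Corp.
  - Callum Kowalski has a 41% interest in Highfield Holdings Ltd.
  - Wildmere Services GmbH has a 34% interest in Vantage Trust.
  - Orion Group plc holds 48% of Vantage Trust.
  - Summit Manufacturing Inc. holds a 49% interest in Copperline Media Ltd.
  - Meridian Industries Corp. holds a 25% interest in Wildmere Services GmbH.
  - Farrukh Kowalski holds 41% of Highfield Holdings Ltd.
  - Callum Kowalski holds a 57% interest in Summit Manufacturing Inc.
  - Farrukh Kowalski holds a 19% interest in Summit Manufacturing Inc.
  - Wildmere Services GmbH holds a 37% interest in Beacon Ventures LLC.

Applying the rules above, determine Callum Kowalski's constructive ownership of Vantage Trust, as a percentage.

19.323644%

By spousal attribution (R1), Callum Kowalski is treated as also owning Farrukh Kowalski's interest in Summit Manufacturing Inc, giving 57% + 19% = 76%.
By spousal attribution (R1), Callum Kowalski is treated as also owning Farrukh Kowalski's interest in Highfield Holdings Ltd, giving 41% + 41% = 82%.
Chain via Summit Manufacturing Inc. → Copperline Media Ltd → Orion Group plc (R2): 76% × 49% × 22% × 48% = 3.932544% of Vantage Trust.
Chain via Highfield Holdings Ltd → Meridian Industries Corp. → Wildmere Services GmbH (R2): 82% × 63% × 25% × 34% = 4.3911% of Vantage Trust.
Direct interest in Vantage Trust: 11%.
Aggregating (R3): 3.932544% + 4.3911% + 11% = 19.323644%.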